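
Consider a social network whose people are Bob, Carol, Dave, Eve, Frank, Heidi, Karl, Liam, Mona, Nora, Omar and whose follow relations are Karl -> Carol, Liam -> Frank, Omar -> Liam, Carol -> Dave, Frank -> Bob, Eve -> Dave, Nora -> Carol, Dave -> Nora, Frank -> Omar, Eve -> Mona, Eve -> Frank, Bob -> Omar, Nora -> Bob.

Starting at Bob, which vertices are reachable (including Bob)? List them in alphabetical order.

Start at Bob.
Its neighbours: Omar.
Then their neighbours: Liam.
Then next layer: Frank.
Nothing further is reachable.

Bob, Frank, Liam, Omar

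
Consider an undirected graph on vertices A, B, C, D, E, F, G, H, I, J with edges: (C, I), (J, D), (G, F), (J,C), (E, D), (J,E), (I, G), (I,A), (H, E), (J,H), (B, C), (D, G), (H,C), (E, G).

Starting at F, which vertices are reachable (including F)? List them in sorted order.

A, B, C, D, E, F, G, H, I, J

Start at F.
Its neighbours: G.
Then their neighbours: D, E, I.
Then next layer: A, C, H, J.
Then next layer: B.
Every vertex is now reached.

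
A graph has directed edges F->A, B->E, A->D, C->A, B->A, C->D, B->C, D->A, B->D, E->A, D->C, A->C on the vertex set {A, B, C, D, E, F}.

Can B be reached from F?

No

Explore from F.
Distance 1: reach A.
Distance 2: reach C, D.
The search from F is exhausted; no directed path reaches B.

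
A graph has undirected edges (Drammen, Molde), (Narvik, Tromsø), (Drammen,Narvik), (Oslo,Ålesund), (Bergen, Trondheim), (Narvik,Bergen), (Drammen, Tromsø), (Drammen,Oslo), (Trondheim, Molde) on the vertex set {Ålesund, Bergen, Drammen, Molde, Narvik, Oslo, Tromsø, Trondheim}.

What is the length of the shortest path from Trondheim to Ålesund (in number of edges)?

Distance 0: Trondheim.
Distance 1: Bergen, Molde.
Distance 2: Drammen, Narvik.
Distance 3: Oslo, Tromsø.
Distance 4: Ålesund — contains Ålesund.

4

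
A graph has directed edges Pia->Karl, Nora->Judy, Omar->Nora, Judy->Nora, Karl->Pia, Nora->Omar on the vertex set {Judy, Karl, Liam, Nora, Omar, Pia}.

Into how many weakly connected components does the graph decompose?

3

From Judy: component {Judy, Nora, Omar}.
From Karl: component {Karl, Pia}.
From Liam: component {Liam}.
That's 3 components.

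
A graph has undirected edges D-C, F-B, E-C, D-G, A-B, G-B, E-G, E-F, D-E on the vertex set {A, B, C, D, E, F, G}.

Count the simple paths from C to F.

7

C–D–E–F
C–D–E–G–B–F
C–D–G–B–F
C–D–G–E–F
C–E–D–G–B–F
C–E–F
C–E–G–B–F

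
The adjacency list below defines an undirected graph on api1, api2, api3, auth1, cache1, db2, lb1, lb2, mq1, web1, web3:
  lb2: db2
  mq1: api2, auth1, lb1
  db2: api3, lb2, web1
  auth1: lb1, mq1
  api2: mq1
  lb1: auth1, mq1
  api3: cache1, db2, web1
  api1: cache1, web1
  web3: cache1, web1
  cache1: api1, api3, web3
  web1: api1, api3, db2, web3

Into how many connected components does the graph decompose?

From api1: component {api1, api3, cache1, db2, lb2, web1, web3}.
From api2: component {api2, auth1, lb1, mq1}.
That's 2 components.

2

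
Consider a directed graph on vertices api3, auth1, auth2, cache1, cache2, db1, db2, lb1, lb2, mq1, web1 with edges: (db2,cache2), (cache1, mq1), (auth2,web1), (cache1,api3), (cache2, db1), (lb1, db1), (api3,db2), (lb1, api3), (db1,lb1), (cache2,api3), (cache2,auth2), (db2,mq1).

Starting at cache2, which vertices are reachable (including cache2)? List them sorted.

api3, auth2, cache2, db1, db2, lb1, mq1, web1

Start at cache2.
Its neighbours: api3, auth2, db1.
Then their neighbours: db2, lb1, web1.
Then next layer: mq1.
Nothing further is reachable.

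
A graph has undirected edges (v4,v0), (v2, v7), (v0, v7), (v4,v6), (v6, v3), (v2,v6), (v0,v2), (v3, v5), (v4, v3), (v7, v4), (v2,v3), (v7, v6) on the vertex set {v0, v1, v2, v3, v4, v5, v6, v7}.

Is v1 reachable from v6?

Explore from v6.
Distance 1: reach v2, v3, v4, v7.
Distance 2: reach v0, v5.
The search is exhausted without reaching v1; it lies in a different component.

No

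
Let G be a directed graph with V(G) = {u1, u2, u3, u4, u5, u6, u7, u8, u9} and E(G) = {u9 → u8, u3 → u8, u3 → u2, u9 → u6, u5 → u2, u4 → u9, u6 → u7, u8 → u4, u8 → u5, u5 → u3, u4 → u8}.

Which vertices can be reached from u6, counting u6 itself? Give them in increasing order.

Start at u6.
Its neighbours: u7.
Nothing further is reachable.

u6, u7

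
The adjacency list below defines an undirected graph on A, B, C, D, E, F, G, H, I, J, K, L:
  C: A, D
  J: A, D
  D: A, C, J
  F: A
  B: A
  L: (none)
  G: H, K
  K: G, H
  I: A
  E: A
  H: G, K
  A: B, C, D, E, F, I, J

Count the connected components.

From A: component {A, B, C, D, E, F, I, J}.
From G: component {G, H, K}.
From L: component {L}.
That's 3 components.

3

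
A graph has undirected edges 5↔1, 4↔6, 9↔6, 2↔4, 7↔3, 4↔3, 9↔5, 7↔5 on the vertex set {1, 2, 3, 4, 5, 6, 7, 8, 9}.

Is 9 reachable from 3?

Yes

Explore from 3.
Distance 1: reach 4, 7.
Distance 2: reach 2, 5, 6.
Distance 3: reach 1, 9.
Found 9.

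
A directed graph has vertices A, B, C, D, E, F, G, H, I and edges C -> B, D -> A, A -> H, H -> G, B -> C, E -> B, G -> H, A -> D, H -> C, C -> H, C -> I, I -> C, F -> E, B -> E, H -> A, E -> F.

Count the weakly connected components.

1

From A: component {A, B, C, D, E, F, G, H, I}.
That's 1 component.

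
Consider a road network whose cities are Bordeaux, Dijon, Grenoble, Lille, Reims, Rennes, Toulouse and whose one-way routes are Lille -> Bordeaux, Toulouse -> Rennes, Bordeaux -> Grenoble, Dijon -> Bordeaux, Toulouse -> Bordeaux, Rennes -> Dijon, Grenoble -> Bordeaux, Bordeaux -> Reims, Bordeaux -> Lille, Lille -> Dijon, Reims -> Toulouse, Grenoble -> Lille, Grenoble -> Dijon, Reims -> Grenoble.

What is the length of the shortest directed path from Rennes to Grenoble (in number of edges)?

3

Distance 0: Rennes.
Distance 1: Dijon.
Distance 2: Bordeaux.
Distance 3: Grenoble, Lille, Reims — contains Grenoble.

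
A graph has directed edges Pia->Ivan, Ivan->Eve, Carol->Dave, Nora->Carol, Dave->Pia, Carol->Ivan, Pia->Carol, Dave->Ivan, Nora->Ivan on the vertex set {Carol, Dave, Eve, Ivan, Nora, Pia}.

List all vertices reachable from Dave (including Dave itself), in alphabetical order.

Start at Dave.
Its neighbours: Ivan, Pia.
Then their neighbours: Carol, Eve.
Nothing further is reachable.

Carol, Dave, Eve, Ivan, Pia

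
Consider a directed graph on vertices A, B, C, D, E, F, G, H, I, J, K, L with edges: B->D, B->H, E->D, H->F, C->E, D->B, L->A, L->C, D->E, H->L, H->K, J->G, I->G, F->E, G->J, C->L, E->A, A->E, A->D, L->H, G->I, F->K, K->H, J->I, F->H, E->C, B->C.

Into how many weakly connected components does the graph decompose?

2

From A: component {A, B, C, D, E, F, H, K, L}.
From G: component {G, I, J}.
That's 2 components.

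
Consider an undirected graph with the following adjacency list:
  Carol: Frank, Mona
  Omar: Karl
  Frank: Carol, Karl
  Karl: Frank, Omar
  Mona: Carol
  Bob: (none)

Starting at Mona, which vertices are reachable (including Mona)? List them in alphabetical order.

Carol, Frank, Karl, Mona, Omar

Start at Mona.
Its neighbours: Carol.
Then their neighbours: Frank.
Then next layer: Karl.
Then next layer: Omar.
Nothing further is reachable.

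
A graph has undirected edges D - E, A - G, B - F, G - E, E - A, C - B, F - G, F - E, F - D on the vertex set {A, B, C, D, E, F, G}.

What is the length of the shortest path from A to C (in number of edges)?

Distance 0: A.
Distance 1: E, G.
Distance 2: D, F.
Distance 3: B.
Distance 4: C — contains C.

4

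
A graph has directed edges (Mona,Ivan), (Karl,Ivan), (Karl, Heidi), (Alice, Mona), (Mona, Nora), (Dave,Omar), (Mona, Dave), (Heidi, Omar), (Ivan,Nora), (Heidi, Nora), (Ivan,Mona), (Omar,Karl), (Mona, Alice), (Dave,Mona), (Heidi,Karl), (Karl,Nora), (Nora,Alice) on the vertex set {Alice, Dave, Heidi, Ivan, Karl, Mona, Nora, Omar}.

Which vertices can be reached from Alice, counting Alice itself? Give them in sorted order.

Alice, Dave, Heidi, Ivan, Karl, Mona, Nora, Omar

Start at Alice.
Its neighbours: Mona.
Then their neighbours: Dave, Ivan, Nora.
Then next layer: Omar.
Then next layer: Karl.
Then next layer: Heidi.
Every vertex is now reached.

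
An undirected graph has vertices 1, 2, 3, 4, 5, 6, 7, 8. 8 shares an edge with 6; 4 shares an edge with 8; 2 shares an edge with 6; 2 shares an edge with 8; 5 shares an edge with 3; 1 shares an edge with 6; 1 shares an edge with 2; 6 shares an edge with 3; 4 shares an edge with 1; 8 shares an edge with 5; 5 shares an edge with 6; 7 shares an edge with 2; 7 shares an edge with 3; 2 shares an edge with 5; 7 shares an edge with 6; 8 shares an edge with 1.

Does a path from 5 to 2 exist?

Yes

Explore from 5.
Distance 1: reach 2, 3, 6, 8.
Found 2.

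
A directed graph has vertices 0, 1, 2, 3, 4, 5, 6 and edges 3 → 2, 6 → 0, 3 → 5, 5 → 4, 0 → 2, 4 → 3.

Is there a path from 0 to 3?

No

Explore from 0.
Distance 1: reach 2.
The search from 0 is exhausted; no directed path reaches 3.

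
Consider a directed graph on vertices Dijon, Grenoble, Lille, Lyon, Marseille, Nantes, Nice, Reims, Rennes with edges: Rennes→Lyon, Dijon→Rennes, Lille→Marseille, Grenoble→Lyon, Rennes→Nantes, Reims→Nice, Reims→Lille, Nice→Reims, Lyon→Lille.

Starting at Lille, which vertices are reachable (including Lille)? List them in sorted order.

Lille, Marseille

Start at Lille.
Its neighbours: Marseille.
Nothing further is reachable.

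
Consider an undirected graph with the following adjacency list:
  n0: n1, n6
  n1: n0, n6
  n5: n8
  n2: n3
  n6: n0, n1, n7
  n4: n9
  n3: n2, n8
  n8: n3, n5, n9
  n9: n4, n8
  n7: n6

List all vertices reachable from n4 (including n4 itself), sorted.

Start at n4.
Its neighbours: n9.
Then their neighbours: n8.
Then next layer: n3, n5.
Then next layer: n2.
Nothing further is reachable.

n2, n3, n4, n5, n8, n9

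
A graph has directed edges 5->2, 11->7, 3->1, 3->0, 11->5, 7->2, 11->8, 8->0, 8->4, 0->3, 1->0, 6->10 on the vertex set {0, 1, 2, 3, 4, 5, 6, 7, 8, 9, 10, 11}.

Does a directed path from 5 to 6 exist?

No

Explore from 5.
Distance 1: reach 2.
The search from 5 is exhausted; no directed path reaches 6.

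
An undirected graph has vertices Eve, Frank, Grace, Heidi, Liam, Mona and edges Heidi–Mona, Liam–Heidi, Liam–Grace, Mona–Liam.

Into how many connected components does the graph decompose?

From Eve: component {Eve}.
From Frank: component {Frank}.
From Grace: component {Grace, Heidi, Liam, Mona}.
That's 3 components.

3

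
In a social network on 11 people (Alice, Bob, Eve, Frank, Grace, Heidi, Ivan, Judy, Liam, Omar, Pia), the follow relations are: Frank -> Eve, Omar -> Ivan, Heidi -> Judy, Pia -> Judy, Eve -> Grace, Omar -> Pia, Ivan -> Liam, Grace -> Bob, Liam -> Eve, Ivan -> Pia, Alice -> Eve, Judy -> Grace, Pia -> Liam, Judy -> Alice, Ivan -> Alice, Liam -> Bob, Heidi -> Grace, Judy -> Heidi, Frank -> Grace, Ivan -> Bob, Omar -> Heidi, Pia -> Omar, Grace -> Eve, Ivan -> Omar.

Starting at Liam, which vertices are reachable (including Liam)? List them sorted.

Bob, Eve, Grace, Liam

Start at Liam.
Its neighbours: Bob, Eve.
Then their neighbours: Grace.
Nothing further is reachable.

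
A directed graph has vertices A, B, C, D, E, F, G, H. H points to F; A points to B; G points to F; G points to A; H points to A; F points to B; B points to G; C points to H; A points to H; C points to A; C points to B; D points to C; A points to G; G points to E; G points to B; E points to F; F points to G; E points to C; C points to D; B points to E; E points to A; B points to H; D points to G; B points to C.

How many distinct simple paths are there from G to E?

5

G→A→B→E
G→A→H→F→B→E
G→B→E
G→E
G→F→B→E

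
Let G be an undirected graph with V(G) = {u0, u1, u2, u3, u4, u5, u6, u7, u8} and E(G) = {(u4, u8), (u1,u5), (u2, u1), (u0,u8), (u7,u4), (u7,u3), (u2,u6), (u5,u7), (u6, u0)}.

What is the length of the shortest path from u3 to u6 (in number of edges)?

5

Distance 0: u3.
Distance 1: u7.
Distance 2: u4, u5.
Distance 3: u1, u8.
Distance 4: u0, u2.
Distance 5: u6 — contains u6.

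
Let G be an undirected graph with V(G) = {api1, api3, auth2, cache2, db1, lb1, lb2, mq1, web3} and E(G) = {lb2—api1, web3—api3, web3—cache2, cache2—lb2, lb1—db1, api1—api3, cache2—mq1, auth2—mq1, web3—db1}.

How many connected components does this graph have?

From api1: component {api1, api3, auth2, cache2, db1, lb1, lb2, mq1, web3}.
That's 1 component.

1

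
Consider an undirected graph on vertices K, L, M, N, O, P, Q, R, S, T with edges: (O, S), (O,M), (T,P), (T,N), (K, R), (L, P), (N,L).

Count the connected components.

4

From K: component {K, R}.
From L: component {L, N, P, T}.
From M: component {M, O, S}.
From Q: component {Q}.
That's 4 components.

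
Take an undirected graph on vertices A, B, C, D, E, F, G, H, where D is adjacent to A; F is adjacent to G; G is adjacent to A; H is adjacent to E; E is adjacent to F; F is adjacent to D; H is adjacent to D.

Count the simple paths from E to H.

E–F–D–H
E–F–G–A–D–H
E–H

3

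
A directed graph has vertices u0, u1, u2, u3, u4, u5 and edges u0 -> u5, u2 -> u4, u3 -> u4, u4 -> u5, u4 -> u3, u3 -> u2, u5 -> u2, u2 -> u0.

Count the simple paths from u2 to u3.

1

u2→u4→u3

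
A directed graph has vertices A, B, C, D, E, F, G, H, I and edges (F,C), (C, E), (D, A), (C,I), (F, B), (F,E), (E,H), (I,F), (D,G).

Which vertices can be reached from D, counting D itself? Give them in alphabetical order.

Start at D.
Its neighbours: A, G.
Nothing further is reachable.

A, D, G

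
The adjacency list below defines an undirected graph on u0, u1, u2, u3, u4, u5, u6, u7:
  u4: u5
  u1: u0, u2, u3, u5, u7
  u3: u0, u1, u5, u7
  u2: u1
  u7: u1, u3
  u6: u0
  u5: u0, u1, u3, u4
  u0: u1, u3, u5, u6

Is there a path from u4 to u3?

Explore from u4.
Distance 1: reach u5.
Distance 2: reach u0, u1, u3.
Found u3.

Yes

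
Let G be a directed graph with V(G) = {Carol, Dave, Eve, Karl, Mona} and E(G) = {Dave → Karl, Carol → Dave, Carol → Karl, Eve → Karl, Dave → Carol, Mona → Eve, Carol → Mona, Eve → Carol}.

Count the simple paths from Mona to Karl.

Mona→Eve→Carol→Dave→Karl
Mona→Eve→Carol→Karl
Mona→Eve→Karl

3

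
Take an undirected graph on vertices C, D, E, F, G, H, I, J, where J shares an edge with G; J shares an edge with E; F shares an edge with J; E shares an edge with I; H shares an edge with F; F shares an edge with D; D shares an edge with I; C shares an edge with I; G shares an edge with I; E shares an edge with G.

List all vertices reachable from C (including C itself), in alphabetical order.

C, D, E, F, G, H, I, J

Start at C.
Its neighbours: I.
Then their neighbours: D, E, G.
Then next layer: F, J.
Then next layer: H.
Every vertex is now reached.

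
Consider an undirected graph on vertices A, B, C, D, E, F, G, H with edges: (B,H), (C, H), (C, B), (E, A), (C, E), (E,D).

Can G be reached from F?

F has no edges, so nothing is reachable from it.

No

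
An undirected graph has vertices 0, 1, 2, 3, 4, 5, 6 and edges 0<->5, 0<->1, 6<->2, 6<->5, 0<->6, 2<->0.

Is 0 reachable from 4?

No

4 has no edges, so nothing is reachable from it.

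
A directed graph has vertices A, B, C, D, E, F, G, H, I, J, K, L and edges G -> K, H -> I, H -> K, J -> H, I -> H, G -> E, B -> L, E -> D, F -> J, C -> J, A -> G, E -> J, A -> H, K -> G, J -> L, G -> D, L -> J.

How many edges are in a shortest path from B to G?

5

Distance 0: B.
Distance 1: L.
Distance 2: J.
Distance 3: H.
Distance 4: I, K.
Distance 5: G — contains G.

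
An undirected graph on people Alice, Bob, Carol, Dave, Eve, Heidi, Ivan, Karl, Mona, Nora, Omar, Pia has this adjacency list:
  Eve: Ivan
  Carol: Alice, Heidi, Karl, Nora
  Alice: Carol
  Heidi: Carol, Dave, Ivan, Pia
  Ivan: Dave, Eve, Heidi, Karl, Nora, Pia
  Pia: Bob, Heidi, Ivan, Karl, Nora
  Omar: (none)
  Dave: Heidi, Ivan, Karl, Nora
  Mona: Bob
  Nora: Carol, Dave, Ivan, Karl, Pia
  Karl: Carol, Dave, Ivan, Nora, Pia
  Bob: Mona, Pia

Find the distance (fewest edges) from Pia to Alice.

Distance 0: Pia.
Distance 1: Bob, Heidi, Ivan, Karl, Nora.
Distance 2: Carol, Dave, Eve, Mona.
Distance 3: Alice — contains Alice.

3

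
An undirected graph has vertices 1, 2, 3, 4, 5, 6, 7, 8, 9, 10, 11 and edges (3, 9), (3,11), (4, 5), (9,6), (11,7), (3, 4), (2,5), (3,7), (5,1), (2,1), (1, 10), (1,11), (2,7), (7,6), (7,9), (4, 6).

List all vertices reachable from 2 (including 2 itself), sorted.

1, 2, 3, 4, 5, 6, 7, 9, 10, 11

Start at 2.
Its neighbours: 1, 5, 7.
Then their neighbours: 3, 4, 6, 9, 10, 11.
Nothing further is reachable.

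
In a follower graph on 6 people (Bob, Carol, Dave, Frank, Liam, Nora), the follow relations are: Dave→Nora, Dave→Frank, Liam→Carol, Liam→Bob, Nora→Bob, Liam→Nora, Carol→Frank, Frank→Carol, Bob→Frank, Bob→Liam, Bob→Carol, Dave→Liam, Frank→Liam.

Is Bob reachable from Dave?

Explore from Dave.
Distance 1: reach Frank, Liam, Nora.
Distance 2: reach Bob, Carol.
Found Bob.

Yes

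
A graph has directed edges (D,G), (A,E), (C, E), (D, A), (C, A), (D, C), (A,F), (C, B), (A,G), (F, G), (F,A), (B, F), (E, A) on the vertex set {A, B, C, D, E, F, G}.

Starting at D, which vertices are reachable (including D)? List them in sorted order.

Start at D.
Its neighbours: A, C, G.
Then their neighbours: B, E, F.
Every vertex is now reached.

A, B, C, D, E, F, G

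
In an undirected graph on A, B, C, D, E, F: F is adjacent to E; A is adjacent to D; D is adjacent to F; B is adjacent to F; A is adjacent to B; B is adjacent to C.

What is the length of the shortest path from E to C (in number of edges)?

Distance 0: E.
Distance 1: F.
Distance 2: B, D.
Distance 3: A, C — contains C.

3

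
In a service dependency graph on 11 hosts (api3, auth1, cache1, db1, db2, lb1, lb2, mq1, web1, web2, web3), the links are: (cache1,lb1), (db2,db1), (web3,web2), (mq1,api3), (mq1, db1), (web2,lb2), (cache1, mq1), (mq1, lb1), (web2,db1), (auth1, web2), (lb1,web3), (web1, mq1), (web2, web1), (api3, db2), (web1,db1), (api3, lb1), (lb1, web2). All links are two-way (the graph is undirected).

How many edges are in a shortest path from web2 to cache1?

Distance 0: web2.
Distance 1: auth1, db1, lb1, lb2, web1, web3.
Distance 2: api3, cache1, db2, mq1 — contains cache1.

2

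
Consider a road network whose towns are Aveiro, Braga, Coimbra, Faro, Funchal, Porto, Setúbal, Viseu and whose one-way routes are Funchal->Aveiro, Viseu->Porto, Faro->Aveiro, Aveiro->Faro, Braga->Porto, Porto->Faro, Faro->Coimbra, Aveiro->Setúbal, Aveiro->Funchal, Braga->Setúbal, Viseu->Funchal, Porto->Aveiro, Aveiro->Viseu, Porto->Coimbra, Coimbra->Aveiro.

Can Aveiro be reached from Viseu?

Yes

Explore from Viseu.
Distance 1: reach Funchal, Porto.
Distance 2: reach Aveiro, Coimbra, Faro.
Found Aveiro.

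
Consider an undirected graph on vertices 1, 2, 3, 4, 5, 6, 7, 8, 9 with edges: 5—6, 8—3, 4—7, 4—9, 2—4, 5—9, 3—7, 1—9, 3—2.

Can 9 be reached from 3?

Explore from 3.
Distance 1: reach 2, 7, 8.
Distance 2: reach 4.
Distance 3: reach 9.
Found 9.

Yes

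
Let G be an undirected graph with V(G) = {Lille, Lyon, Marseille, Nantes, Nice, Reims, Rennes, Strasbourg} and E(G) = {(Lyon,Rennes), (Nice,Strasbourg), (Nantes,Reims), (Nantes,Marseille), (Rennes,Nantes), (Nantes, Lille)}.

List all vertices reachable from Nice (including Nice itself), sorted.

Nice, Strasbourg

Start at Nice.
Its neighbours: Strasbourg.
Nothing further is reachable.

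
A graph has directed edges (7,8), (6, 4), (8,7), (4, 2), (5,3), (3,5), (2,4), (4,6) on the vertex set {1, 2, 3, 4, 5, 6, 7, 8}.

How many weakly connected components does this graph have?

4

From 1: component {1}.
From 2: component {2, 4, 6}.
From 3: component {3, 5}.
From 7: component {7, 8}.
That's 4 components.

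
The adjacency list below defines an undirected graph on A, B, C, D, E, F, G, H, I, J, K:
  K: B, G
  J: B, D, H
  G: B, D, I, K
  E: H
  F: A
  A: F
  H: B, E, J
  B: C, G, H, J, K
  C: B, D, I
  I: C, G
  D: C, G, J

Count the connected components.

2

From A: component {A, F}.
From B: component {B, C, D, E, G, H, I, J, K}.
That's 2 components.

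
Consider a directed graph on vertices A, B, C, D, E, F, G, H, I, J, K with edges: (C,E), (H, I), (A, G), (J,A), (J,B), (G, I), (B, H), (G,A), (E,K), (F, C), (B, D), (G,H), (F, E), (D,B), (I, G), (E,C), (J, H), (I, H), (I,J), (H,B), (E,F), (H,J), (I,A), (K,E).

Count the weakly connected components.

From A: component {A, B, D, G, H, I, J}.
From C: component {C, E, F, K}.
That's 2 components.

2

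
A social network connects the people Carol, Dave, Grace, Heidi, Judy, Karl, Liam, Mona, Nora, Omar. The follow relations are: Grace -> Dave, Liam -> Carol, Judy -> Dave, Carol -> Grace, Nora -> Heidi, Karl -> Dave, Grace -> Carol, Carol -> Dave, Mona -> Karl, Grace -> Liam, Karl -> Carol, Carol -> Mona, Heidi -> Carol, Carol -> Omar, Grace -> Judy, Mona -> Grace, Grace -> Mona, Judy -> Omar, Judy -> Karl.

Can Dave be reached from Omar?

Omar has no outgoing edges, so nothing is reachable from it.

No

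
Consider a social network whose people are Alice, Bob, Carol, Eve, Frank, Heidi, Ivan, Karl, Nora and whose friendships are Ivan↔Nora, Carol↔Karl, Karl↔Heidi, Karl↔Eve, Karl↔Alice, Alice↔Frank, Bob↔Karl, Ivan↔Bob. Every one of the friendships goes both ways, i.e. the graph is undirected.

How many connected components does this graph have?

From Alice: component {Alice, Bob, Carol, Eve, Frank, Heidi, Ivan, Karl, Nora}.
That's 1 component.

1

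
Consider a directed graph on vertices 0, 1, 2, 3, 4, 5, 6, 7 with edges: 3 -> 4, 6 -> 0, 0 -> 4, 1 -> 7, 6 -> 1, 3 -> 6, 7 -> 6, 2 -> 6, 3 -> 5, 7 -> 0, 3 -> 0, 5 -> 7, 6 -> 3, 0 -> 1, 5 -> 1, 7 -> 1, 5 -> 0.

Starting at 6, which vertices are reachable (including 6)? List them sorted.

Start at 6.
Its neighbours: 0, 1, 3.
Then their neighbours: 4, 5, 7.
Nothing further is reachable.

0, 1, 3, 4, 5, 6, 7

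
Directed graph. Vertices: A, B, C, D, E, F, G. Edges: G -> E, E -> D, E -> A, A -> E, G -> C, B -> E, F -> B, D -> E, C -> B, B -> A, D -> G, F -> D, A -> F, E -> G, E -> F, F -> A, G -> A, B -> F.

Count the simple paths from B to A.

11

B→A
B→E→A
B→E→D→G→A
B→E→F→A
B→E→F→D→G→A
B→E→G→A
B→F→A
B→F→D→E→A
B→F→D→E→G→A
B→F→D→G→A
B→F→D→G→E→A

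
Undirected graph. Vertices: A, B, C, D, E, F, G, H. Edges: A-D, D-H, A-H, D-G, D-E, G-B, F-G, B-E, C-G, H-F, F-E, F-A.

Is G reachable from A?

Explore from A.
Distance 1: reach D, F, H.
Distance 2: reach E, G.
Found G.

Yes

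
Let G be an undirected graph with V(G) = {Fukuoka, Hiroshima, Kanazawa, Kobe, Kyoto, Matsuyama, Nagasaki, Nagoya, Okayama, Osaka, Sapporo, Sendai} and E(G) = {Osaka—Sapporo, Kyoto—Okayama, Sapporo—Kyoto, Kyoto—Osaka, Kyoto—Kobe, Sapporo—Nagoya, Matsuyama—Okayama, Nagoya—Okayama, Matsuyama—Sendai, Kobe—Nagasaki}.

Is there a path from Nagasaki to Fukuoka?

No

Explore from Nagasaki.
Distance 1: reach Kobe.
Distance 2: reach Kyoto.
Distance 3: reach Okayama, Osaka, Sapporo.
Distance 4: reach Matsuyama, Nagoya.
Distance 5: reach Sendai.
The search is exhausted without reaching Fukuoka; it lies in a different component.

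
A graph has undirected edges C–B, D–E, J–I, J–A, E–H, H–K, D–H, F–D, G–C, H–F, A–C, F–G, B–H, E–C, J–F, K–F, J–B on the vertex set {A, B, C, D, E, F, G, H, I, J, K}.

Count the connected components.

1

From A: component {A, B, C, D, E, F, G, H, I, J, K}.
That's 1 component.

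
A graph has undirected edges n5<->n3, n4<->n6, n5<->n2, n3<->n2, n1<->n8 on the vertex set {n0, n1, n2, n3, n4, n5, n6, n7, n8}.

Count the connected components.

5

From n0: component {n0}.
From n1: component {n1, n8}.
From n2: component {n2, n3, n5}.
From n4: component {n4, n6}.
From n7: component {n7}.
That's 5 components.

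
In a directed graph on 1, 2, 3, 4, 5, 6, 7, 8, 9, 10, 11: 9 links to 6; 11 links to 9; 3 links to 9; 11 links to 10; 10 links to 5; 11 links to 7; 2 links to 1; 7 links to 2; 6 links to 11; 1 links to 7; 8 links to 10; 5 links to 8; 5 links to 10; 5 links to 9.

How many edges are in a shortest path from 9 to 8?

5

Distance 0: 9.
Distance 1: 6.
Distance 2: 11.
Distance 3: 7, 10.
Distance 4: 2, 5.
Distance 5: 1, 8 — contains 8.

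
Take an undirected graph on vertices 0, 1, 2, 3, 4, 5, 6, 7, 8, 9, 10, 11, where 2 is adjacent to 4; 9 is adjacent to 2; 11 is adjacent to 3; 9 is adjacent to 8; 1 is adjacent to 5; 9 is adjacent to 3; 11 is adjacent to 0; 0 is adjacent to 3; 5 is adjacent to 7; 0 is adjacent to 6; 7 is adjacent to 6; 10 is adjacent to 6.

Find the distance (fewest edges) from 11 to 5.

4

Distance 0: 11.
Distance 1: 0, 3.
Distance 2: 6, 9.
Distance 3: 2, 7, 8, 10.
Distance 4: 4, 5 — contains 5.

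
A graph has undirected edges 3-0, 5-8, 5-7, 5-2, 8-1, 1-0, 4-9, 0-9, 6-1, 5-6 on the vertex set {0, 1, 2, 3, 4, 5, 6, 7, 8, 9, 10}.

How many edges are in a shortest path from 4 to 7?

6

Distance 0: 4.
Distance 1: 9.
Distance 2: 0.
Distance 3: 1, 3.
Distance 4: 6, 8.
Distance 5: 5.
Distance 6: 2, 7 — contains 7.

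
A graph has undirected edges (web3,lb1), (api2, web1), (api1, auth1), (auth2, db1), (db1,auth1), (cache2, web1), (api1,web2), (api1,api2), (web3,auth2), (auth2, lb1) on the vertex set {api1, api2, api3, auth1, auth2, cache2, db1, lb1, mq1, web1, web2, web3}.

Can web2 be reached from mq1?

mq1 has no edges, so nothing is reachable from it.

No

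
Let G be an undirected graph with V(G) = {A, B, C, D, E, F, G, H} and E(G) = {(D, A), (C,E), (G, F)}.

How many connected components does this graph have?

5

From A: component {A, D}.
From B: component {B}.
From C: component {C, E}.
From F: component {F, G}.
From H: component {H}.
That's 5 components.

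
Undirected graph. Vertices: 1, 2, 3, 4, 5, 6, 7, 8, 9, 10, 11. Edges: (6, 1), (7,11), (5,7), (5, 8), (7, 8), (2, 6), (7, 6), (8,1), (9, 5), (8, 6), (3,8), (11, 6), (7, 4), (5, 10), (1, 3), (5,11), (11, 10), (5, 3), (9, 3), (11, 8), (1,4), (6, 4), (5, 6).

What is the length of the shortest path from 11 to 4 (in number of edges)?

Distance 0: 11.
Distance 1: 5, 6, 7, 8, 10.
Distance 2: 1, 2, 3, 4, 9 — contains 4.

2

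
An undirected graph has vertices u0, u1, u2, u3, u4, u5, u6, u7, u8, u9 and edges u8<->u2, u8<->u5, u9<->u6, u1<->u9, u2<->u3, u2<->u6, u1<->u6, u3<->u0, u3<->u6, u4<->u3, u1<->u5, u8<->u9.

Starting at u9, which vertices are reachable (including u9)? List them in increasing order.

u0, u1, u2, u3, u4, u5, u6, u8, u9

Start at u9.
Its neighbours: u1, u6, u8.
Then their neighbours: u2, u3, u5.
Then next layer: u0, u4.
Nothing further is reachable.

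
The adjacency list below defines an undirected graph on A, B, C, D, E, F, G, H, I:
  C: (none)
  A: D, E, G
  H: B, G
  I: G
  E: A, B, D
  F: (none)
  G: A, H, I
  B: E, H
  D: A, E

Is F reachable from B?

Explore from B.
Distance 1: reach E, H.
Distance 2: reach A, D, G.
Distance 3: reach I.
The search is exhausted without reaching F; it lies in a different component.

No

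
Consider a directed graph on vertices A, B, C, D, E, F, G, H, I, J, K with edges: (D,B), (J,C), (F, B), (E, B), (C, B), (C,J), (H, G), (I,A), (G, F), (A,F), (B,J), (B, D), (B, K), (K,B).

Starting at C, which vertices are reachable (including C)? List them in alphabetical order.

B, C, D, J, K

Start at C.
Its neighbours: B, J.
Then their neighbours: D, K.
Nothing further is reachable.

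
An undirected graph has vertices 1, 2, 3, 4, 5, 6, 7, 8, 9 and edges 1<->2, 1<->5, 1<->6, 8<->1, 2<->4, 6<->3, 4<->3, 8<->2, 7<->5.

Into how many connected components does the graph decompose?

2

From 1: component {1, 2, 3, 4, 5, 6, 7, 8}.
From 9: component {9}.
That's 2 components.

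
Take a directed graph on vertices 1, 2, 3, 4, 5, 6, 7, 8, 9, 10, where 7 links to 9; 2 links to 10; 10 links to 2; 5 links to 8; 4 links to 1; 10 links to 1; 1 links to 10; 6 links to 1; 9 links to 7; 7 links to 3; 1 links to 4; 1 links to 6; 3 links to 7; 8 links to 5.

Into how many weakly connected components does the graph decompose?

3

From 1: component {1, 2, 4, 6, 10}.
From 3: component {3, 7, 9}.
From 5: component {5, 8}.
That's 3 components.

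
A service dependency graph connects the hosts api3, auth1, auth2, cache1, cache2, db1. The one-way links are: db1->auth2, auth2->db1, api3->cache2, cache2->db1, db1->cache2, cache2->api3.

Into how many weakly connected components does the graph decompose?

From api3: component {api3, auth2, cache2, db1}.
From auth1: component {auth1}.
From cache1: component {cache1}.
That's 3 components.

3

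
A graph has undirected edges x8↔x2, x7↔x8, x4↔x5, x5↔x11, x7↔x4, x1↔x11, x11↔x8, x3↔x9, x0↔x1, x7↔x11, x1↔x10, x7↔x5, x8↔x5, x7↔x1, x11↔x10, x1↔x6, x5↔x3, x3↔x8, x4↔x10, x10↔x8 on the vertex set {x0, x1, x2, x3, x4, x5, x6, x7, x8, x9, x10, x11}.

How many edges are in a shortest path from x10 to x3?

2

Distance 0: x10.
Distance 1: x1, x4, x8, x11.
Distance 2: x0, x2, x3, x5, x6, x7 — contains x3.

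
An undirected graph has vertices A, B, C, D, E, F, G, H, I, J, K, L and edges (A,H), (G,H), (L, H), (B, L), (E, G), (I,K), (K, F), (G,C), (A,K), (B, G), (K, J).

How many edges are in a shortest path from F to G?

4

Distance 0: F.
Distance 1: K.
Distance 2: A, I, J.
Distance 3: H.
Distance 4: G, L — contains G.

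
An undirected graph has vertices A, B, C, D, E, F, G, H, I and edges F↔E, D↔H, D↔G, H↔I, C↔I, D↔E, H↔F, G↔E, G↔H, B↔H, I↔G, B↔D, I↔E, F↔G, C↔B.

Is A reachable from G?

No

Explore from G.
Distance 1: reach D, E, F, H, I.
Distance 2: reach B, C.
The search is exhausted without reaching A; it lies in a different component.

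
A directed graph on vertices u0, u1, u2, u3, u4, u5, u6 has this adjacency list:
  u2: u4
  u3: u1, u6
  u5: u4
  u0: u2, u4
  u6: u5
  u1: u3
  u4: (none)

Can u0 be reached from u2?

No

Explore from u2.
Distance 1: reach u4.
The search from u2 is exhausted; no directed path reaches u0.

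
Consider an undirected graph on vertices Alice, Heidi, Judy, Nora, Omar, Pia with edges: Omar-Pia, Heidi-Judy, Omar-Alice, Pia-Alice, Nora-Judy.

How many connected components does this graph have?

2

From Alice: component {Alice, Omar, Pia}.
From Heidi: component {Heidi, Judy, Nora}.
That's 2 components.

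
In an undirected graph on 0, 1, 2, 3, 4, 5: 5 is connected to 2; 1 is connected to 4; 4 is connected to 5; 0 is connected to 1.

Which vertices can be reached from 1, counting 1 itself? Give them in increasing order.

Start at 1.
Its neighbours: 0, 4.
Then their neighbours: 5.
Then next layer: 2.
Nothing further is reachable.

0, 1, 2, 4, 5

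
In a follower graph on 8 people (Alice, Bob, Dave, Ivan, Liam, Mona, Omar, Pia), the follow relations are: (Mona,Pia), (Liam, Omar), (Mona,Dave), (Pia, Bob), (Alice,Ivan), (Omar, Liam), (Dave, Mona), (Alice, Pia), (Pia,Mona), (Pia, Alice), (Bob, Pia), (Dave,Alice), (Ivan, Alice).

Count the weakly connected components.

From Alice: component {Alice, Bob, Dave, Ivan, Mona, Pia}.
From Liam: component {Liam, Omar}.
That's 2 components.

2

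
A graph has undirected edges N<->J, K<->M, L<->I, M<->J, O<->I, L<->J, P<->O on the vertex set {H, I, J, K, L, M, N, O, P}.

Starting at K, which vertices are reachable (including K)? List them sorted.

Start at K.
Its neighbours: M.
Then their neighbours: J.
Then next layer: L, N.
Then next layer: I.
Then next layer: O.
Then next layer: P.
Nothing further is reachable.

I, J, K, L, M, N, O, P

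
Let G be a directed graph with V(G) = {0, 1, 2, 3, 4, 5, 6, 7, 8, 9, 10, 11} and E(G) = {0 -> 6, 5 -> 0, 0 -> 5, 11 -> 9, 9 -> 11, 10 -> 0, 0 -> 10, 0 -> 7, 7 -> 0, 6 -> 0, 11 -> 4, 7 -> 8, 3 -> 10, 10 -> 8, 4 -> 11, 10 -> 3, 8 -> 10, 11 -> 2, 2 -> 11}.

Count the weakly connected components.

From 0: component {0, 3, 5, 6, 7, 8, 10}.
From 1: component {1}.
From 2: component {2, 4, 9, 11}.
That's 3 components.

3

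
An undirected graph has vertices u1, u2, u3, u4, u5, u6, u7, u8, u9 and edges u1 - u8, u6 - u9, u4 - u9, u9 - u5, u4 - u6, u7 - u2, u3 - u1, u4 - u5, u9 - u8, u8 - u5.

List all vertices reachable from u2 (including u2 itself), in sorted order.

u2, u7

Start at u2.
Its neighbours: u7.
Nothing further is reachable.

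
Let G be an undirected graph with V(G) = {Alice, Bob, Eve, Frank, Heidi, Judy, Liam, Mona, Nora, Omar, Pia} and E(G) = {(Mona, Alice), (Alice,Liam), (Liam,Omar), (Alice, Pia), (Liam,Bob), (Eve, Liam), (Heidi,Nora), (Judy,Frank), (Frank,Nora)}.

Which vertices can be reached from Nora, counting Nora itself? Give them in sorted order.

Frank, Heidi, Judy, Nora

Start at Nora.
Its neighbours: Frank, Heidi.
Then their neighbours: Judy.
Nothing further is reachable.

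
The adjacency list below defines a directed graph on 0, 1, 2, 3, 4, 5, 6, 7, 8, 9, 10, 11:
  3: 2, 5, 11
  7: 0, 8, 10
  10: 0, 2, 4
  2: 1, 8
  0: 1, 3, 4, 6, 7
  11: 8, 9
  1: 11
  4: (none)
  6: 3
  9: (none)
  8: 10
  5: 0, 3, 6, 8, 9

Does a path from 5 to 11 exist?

Explore from 5.
Distance 1: reach 0, 3, 6, 8, 9.
Distance 2: reach 1, 2, 4, 7, 10, 11.
Found 11.

Yes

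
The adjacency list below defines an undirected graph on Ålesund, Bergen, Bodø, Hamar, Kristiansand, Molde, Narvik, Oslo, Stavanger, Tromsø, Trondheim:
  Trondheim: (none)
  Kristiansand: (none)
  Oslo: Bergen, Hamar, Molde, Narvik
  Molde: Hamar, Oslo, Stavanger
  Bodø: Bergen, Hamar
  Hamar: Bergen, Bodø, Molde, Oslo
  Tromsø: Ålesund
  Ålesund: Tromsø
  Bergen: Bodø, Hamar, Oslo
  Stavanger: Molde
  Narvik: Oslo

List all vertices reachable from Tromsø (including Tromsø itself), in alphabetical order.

Start at Tromsø.
Its neighbours: Ålesund.
Nothing further is reachable.

Ålesund, Tromsø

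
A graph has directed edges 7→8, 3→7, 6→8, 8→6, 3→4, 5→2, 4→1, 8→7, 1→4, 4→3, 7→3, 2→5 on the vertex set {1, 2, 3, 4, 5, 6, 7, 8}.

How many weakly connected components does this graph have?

From 1: component {1, 3, 4, 6, 7, 8}.
From 2: component {2, 5}.
That's 2 components.

2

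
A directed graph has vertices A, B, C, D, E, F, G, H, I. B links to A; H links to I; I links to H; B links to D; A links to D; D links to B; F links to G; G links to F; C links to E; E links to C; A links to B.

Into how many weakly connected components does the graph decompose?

From A: component {A, B, D}.
From C: component {C, E}.
From F: component {F, G}.
From H: component {H, I}.
That's 4 components.

4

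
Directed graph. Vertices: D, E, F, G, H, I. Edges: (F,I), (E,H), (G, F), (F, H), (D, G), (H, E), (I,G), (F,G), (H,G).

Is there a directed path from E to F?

Explore from E.
Distance 1: reach H.
Distance 2: reach G.
Distance 3: reach F.
Found F.

Yes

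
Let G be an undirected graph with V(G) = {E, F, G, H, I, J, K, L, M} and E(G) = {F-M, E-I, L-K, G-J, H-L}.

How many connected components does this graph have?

From E: component {E, I}.
From F: component {F, M}.
From G: component {G, J}.
From H: component {H, K, L}.
That's 4 components.

4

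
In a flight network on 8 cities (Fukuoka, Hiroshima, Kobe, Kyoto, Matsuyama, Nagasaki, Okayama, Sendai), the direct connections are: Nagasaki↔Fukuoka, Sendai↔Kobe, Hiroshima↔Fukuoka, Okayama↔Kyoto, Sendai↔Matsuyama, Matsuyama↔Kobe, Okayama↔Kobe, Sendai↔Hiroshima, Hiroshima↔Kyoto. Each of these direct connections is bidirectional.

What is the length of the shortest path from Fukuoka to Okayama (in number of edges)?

3

Distance 0: Fukuoka.
Distance 1: Hiroshima, Nagasaki.
Distance 2: Kyoto, Sendai.
Distance 3: Kobe, Matsuyama, Okayama — contains Okayama.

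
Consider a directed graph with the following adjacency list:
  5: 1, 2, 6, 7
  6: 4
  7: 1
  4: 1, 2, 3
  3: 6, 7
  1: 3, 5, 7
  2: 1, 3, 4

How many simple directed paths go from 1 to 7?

1→3→7
1→5→2→3→7
1→5→2→4→3→7
1→5→6→4→2→3→7
1→5→6→4→3→7
1→5→7
1→7

7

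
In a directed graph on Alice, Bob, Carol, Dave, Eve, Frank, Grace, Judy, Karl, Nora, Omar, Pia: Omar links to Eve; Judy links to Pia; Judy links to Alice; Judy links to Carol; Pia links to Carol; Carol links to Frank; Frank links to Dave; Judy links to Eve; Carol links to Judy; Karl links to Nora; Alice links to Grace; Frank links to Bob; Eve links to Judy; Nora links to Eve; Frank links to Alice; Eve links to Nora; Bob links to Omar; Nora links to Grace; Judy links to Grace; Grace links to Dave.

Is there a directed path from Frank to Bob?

Explore from Frank.
Distance 1: reach Alice, Bob, Dave.
Found Bob.

Yes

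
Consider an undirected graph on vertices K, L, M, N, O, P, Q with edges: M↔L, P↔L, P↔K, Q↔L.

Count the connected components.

From K: component {K, L, M, P, Q}.
From N: component {N}.
From O: component {O}.
That's 3 components.

3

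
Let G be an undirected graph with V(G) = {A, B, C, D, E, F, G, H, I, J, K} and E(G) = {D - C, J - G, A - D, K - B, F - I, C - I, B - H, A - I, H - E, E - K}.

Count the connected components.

From A: component {A, C, D, F, I}.
From B: component {B, E, H, K}.
From G: component {G, J}.
That's 3 components.

3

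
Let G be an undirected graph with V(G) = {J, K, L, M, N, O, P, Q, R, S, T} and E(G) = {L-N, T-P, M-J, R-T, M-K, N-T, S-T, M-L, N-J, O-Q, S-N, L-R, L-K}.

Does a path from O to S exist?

No

Explore from O.
Distance 1: reach Q.
The search is exhausted without reaching S; it lies in a different component.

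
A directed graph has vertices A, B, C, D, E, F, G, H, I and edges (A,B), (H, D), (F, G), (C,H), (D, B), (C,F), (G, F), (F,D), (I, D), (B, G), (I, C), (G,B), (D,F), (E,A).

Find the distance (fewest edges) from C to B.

Distance 0: C.
Distance 1: F, H.
Distance 2: D, G.
Distance 3: B — contains B.

3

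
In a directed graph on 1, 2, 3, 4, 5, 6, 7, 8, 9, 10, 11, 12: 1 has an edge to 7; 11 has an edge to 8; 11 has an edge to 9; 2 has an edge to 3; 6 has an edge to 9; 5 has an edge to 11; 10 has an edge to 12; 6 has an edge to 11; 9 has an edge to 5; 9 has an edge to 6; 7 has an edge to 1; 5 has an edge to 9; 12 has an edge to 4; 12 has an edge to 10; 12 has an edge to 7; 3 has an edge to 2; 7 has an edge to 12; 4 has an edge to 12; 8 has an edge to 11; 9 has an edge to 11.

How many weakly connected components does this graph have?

3

From 1: component {1, 4, 7, 10, 12}.
From 2: component {2, 3}.
From 5: component {5, 6, 8, 9, 11}.
That's 3 components.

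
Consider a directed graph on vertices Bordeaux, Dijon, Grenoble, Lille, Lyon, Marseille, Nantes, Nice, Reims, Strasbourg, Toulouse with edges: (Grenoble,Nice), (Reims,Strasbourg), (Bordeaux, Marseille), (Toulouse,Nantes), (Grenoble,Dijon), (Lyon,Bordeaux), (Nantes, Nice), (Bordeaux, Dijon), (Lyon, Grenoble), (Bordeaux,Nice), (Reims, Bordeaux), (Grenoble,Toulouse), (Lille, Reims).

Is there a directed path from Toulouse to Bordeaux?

Explore from Toulouse.
Distance 1: reach Nantes.
Distance 2: reach Nice.
The search from Toulouse is exhausted; no directed path reaches Bordeaux.

No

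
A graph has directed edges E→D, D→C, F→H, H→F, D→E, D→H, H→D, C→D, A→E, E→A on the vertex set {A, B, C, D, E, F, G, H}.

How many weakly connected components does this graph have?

From A: component {A, C, D, E, F, H}.
From B: component {B}.
From G: component {G}.
That's 3 components.

3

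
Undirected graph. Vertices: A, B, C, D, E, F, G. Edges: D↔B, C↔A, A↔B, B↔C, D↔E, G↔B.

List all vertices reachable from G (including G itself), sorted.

Start at G.
Its neighbours: B.
Then their neighbours: A, C, D.
Then next layer: E.
Nothing further is reachable.

A, B, C, D, E, G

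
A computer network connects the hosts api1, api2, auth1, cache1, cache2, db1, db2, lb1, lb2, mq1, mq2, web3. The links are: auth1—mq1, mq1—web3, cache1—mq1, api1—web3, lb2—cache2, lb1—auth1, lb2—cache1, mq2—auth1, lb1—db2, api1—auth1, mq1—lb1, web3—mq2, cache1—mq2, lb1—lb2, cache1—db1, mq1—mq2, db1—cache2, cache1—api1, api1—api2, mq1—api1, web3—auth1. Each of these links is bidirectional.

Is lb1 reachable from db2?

Yes

Explore from db2.
Distance 1: reach lb1.
Found lb1.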